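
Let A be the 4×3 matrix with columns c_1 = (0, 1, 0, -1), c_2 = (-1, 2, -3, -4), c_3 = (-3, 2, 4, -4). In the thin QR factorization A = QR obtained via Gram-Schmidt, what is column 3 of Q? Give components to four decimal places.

q_3 = (-0.7485, -0.3307, 0.4700, -0.3307)

q_1 = c_1/‖c_1‖ = (0, 1, 0, -1)/1.4142 = (0.0000, 0.7071, 0.0000, -0.7071).
r_{12} = q_1·c_2 = 4.2426.
u_2 = c_2 − 4.2426·q_1 = (-1.0000, -1.0000, -3.0000, -1.0000).
‖u_2‖ = 3.4641, so q_2 = (-0.2887, -0.2887, -0.8660, -0.2887).
r_{13} = q_1·c_3 = 4.2426; r_{23} = q_2·c_3 = -2.0207.
u_3 = c_3 − 4.2426·q_1 + 2.0207·q_2 = (-3.5833, -1.5833, 2.2500, -1.5833).
‖u_3‖ = 4.7871, so q_3 = (-0.7485, -0.3307, 0.4700, -0.3307).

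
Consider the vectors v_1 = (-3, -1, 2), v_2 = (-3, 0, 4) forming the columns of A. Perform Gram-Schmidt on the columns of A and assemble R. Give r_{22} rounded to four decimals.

v_1 = (-3, -1, 2); ‖v_1‖ = 3.7417, so q_1 = (-0.8018, -0.2673, 0.5345).
q_1·v_2 = (-0.8018)·(-3) + (-0.2673)·0 + 0.5345·4 = 4.5434.
u_2 = v_2 − 4.5434·q_1 = (0.6429, 1.2143, 1.5714).
r_{22} = ‖u_2‖ = 2.0874.

r_{22} = 2.0874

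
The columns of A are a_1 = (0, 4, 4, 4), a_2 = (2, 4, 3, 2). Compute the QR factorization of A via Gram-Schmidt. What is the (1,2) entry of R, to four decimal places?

e_1 = a_1/‖a_1‖ = (0, 4, 4, 4)/6.9282 = (0.0000, 0.5774, 0.5774, 0.5774).
r_{12} = e_1·a_2 = 5.1962.

r_{12} = 5.1962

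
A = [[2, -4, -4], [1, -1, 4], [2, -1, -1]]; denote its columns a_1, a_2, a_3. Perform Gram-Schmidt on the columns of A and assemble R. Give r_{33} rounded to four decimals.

q_1 = a_1/‖a_1‖ = (2, 1, 2)/3.0000 = (0.6667, 0.3333, 0.6667).
r_{12} = q_1·a_2 = -3.6667.
u_2 = a_2 + 3.6667·q_1 = (-1.5556, 0.2222, 1.4444).
‖u_2‖ = 2.1344, so q_2 = (-0.7288, 0.1041, 0.6768).
r_{13} = q_1·a_3 = -2.0000; r_{23} = q_2·a_3 = 2.6550.
u_3 = a_3 + 2.0000·q_1 − 2.6550·q_2 = (-0.7317, 4.3902, -1.4634).
r_{33} = ‖u_3‖ = 4.6852.

r_{33} = 4.6852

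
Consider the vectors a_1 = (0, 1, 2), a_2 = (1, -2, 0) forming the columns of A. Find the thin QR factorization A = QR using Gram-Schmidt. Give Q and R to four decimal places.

e_1 = a_1/‖a_1‖ = (0, 1, 2)/2.2361 = (0.0000, 0.4472, 0.8944).
r_{12} = e_1·a_2 = -0.8944.
u_2 = a_2 + 0.8944·e_1 = (1.0000, -1.6000, 0.8000).
‖u_2‖ = 2.0494, so e_2 = (0.4880, -0.7807, 0.3904).

Q = [[0.0000, 0.4880], [0.4472, -0.7807], [0.8944, 0.3904]], R = [[2.2361, -0.8944], [0.0000, 2.0494]]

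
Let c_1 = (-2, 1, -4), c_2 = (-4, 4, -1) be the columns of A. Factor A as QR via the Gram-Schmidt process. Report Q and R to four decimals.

q_1 = c_1/‖c_1‖ = (-2, 1, -4)/4.5826 = (-0.4364, 0.2182, -0.8729).
r_{12} = q_1·c_2 = 3.4915.
u_2 = c_2 − 3.4915·q_1 = (-2.4762, 3.2381, 2.0476).
‖u_2‖ = 4.5617, so q_2 = (-0.5428, 0.7098, 0.4489).

Q = [[-0.4364, -0.5428], [0.2182, 0.7098], [-0.8729, 0.4489]], R = [[4.5826, 3.4915], [0.0000, 4.5617]]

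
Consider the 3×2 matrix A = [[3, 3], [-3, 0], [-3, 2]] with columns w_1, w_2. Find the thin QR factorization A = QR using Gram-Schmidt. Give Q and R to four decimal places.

Q = [[0.5774, 0.7493], [-0.5774, 0.0937], [-0.5774, 0.6556]], R = [[5.1962, 0.5774], [0.0000, 3.5590]]

q_1 = w_1/‖w_1‖ = (3, -3, -3)/5.1962 = (0.5774, -0.5774, -0.5774).
r_{12} = q_1·w_2 = 0.5774.
u_2 = w_2 − 0.5774·q_1 = (2.6667, 0.3333, 2.3333).
‖u_2‖ = 3.5590, so q_2 = (0.7493, 0.0937, 0.6556).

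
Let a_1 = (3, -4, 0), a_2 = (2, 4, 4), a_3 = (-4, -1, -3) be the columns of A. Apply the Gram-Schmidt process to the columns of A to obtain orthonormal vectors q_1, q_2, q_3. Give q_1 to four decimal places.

q_1 = (0.6000, -0.8000, 0.0000)

a_1 = (3, -4, 0); ‖a_1‖ = 5.0000, so q_1 = (0.6000, -0.8000, 0.0000).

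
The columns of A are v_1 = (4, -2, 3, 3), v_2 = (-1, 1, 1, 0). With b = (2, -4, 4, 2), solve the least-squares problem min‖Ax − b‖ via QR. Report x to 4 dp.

v_1 = (4, -2, 3, 3); ‖v_1‖ = 6.1644, so e_1 = (0.6489, -0.3244, 0.4867, 0.4867).
e_1·v_2 = 0.6489·(-1) + (-0.3244)·1 + 0.4867·1 + 0.4867·0 = -0.4867.
u_2 = v_2 + 0.4867·e_1 = (-0.6842, 0.8421, 1.2368, 0.2368).
‖u_2‖ = 1.6623, so e_2 = (-0.4116, 0.5066, 0.7441, 0.1425).
Qᵀb = (5.5155, 0.4116).
Back-substitute: x_2 = 0.4116/1.6623 = 0.2476.
x_1 = (5.5155 + 0.4867·0.2476)/6.1644 = 0.9143.

x = (0.9143, 0.2476)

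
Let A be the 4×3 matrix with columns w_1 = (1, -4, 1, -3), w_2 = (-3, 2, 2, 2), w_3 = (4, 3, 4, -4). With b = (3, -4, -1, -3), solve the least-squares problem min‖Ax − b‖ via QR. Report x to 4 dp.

x = (0.5665, -0.7922, -0.0226)

w_1 = (1, -4, 1, -3); ‖w_1‖ = 5.1962, so e_1 = (0.1925, -0.7698, 0.1925, -0.5774).
e_1·w_2 = 0.1925·(-3) + (-0.7698)·2 + 0.1925·2 + (-0.5774)·2 = -2.8868.
u_2 = w_2 + 2.8868·e_1 = (-2.4444, -0.2222, 2.5556, 0.3333).
‖u_2‖ = 3.5590, so e_2 = (-0.6868, -0.0624, 0.7180, 0.0937).
e_1·w_3 = 0.1925·4 + (-0.7698)·3 + 0.1925·4 + (-0.5774)·(-4) = 1.5396; e_2·w_3 = (-0.6868)·4 + (-0.0624)·3 + 0.7180·4 + 0.0937·(-4) = -0.4371.
u_3 = w_3 − 1.5396·e_1 + 0.4371·e_2 = (3.4035, 4.1579, 4.0175, -3.0702).
‖u_3‖ = 7.3783, so e_3 = (0.4613, 0.5635, 0.5445, -0.4161).
Qᵀb = (5.1962, -2.8098, -0.1664).
Back-substitute: x_3 = -0.1664/7.3783 = -0.0226.
x_2 = (-2.8098 + 0.4371·(-0.0226))/3.5590 = -0.7922.
x_1 = (5.1962 + 2.8868·(-0.7922) − 1.5396·(-0.0226))/5.1962 = 0.5665.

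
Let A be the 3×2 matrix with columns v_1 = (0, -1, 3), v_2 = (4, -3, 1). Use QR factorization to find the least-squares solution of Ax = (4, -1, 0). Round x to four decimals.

x = (-0.3929, 0.8214)

v_1 = (0, -1, 3); ‖v_1‖ = 3.1623, so q_1 = (0.0000, -0.3162, 0.9487).
q_1·v_2 = 0.0000·4 + (-0.3162)·(-3) + 0.9487·1 = 1.8974.
u_2 = v_2 − 1.8974·q_1 = (4.0000, -2.4000, -0.8000).
‖u_2‖ = 4.7329, so q_2 = (0.8452, -0.5071, -0.1690).
Qᵀb = (0.3162, 3.8877).
Back-substitute: x_2 = 3.8877/4.7329 = 0.8214.
x_1 = (0.3162 − 1.8974·0.8214)/3.1623 = -0.3929.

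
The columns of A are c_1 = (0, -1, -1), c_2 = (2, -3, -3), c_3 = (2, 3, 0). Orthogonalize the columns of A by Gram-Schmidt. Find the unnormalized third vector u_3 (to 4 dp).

u_3 = (0.0000, 1.5000, -1.5000)

c_1 = (0, -1, -1); ‖c_1‖ = 1.4142, so e_1 = (0.0000, -0.7071, -0.7071).
e_1·c_2 = 0.0000·2 + (-0.7071)·(-3) + (-0.7071)·(-3) = 4.2426.
u_2 = c_2 − 4.2426·e_1 = (2.0000, 0.0000, 0.0000).
‖u_2‖ = 2.0000, so e_2 = (1.0000, 0.0000, 0.0000).
e_1·c_3 = 0.0000·2 + (-0.7071)·3 + (-0.7071)·0 = -2.1213; e_2·c_3 = 1.0000·2 + (0.0000)·3 + (0.0000)·0 = 2.0000.
u_3 = c_3 + 2.1213·e_1 − 2.0000·e_2 = (0.0000, 1.5000, -1.5000).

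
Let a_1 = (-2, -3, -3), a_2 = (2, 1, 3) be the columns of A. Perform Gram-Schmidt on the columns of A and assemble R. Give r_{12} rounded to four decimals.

a_1 = (-2, -3, -3); ‖a_1‖ = 4.6904, so e_1 = (-0.4264, -0.6396, -0.6396).
r_{12} = e_1·a_2 = -3.4112.

r_{12} = -3.4112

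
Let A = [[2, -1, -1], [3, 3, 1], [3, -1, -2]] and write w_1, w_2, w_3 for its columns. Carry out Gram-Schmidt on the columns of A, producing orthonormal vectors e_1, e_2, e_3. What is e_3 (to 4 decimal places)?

e_1 = w_1/‖w_1‖ = (2, 3, 3)/4.6904 = (0.4264, 0.6396, 0.6396).
r_{12} = e_1·w_2 = 0.8528.
u_2 = w_2 − 0.8528·e_1 = (-1.3636, 2.4545, -1.5455).
‖u_2‖ = 3.2051, so e_2 = (-0.4255, 0.7658, -0.4822).
r_{13} = e_1·w_3 = -1.0660; r_{23} = e_2·w_3 = 2.1556.
u_3 = w_3 + 1.0660·e_1 − 2.1556·e_2 = (0.3717, 0.0310, -0.2788).
‖u_3‖ = 0.4656, so e_3 = (0.7982, 0.0665, -0.5987).

e_3 = (0.7982, 0.0665, -0.5987)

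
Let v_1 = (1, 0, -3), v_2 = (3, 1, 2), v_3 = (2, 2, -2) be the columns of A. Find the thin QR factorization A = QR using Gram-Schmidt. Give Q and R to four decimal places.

Q = [[0.3162, 0.9118, -0.2621], [0.0000, 0.2763, 0.9611], [-0.9487, 0.3039, -0.0874]], R = [[3.1623, -0.9487, 2.5298], [0.0000, 3.6194, 1.7683], [0.0000, 0.0000, 1.5727]]

v_1 = (1, 0, -3); ‖v_1‖ = 3.1623, so q_1 = (0.3162, 0.0000, -0.9487).
q_1·v_2 = 0.3162·3 + 0.0000·1 + (-0.9487)·2 = -0.9487.
u_2 = v_2 + 0.9487·q_1 = (3.3000, 1.0000, 1.1000).
‖u_2‖ = 3.6194, so q_2 = (0.9118, 0.2763, 0.3039).
q_1·v_3 = 0.3162·2 + 0.0000·2 + (-0.9487)·(-2) = 2.5298; q_2·v_3 = 0.9118·2 + 0.2763·2 + 0.3039·(-2) = 1.7683.
u_3 = v_3 − 2.5298·q_1 − 1.7683·q_2 = (-0.4122, 1.5115, -0.1374).
‖u_3‖ = 1.5727, so q_3 = (-0.2621, 0.9611, -0.0874).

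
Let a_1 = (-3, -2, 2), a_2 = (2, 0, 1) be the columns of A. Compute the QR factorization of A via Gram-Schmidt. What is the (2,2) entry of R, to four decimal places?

a_1 = (-3, -2, 2); ‖a_1‖ = 4.1231, so q_1 = (-0.7276, -0.4851, 0.4851).
q_1·a_2 = (-0.7276)·2 + (-0.4851)·0 + 0.4851·1 = -0.9701.
u_2 = a_2 + 0.9701·q_1 = (1.2941, -0.4706, 1.4706).
r_{22} = ‖u_2‖ = 2.0147.

r_{22} = 2.0147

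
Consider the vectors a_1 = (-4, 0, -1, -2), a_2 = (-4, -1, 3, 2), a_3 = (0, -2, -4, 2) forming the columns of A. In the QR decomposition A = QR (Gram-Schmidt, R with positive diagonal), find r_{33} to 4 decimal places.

q_1 = a_1/‖a_1‖ = (-4, 0, -1, -2)/4.5826 = (-0.8729, 0.0000, -0.2182, -0.4364).
r_{12} = q_1·a_2 = 1.9640.
u_2 = a_2 − 1.9640·q_1 = (-2.2857, -1.0000, 3.4286, 2.8571).
‖u_2‖ = 5.1130, so q_2 = (-0.4470, -0.1956, 0.6706, 0.5588).
r_{13} = q_1·a_3 = 0.0000; r_{23} = q_2·a_3 = -1.1735.
u_3 = a_3 + 0.0000·q_1 + 1.1735·q_2 = (-0.5246, -2.2295, -3.2131, 2.6557).
r_{33} = ‖u_3‖ = 4.7564.

r_{33} = 4.7564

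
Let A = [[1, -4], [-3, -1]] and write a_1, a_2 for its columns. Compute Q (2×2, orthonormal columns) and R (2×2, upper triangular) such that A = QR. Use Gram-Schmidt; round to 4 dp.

a_1 = (1, -3); ‖a_1‖ = 3.1623, so q_1 = (0.3162, -0.9487).
q_1·a_2 = 0.3162·(-4) + (-0.9487)·(-1) = -0.3162.
u_2 = a_2 + 0.3162·q_1 = (-3.9000, -1.3000).
‖u_2‖ = 4.1110, so q_2 = (-0.9487, -0.3162).

Q = [[0.3162, -0.9487], [-0.9487, -0.3162]], R = [[3.1623, -0.3162], [0.0000, 4.1110]]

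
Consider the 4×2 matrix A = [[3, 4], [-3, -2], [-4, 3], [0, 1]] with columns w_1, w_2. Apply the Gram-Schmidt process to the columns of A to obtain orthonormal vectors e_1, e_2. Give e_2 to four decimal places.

e_1 = w_1/‖w_1‖ = (3, -3, -4, 0)/5.8310 = (0.5145, -0.5145, -0.6860, 0.0000).
r_{12} = e_1·w_2 = 1.0290.
u_2 = w_2 − 1.0290·e_1 = (3.4706, -1.4706, 3.7059, 1.0000).
‖u_2‖ = 5.3797, so e_2 = (0.6451, -0.2734, 0.6889, 0.1859).

e_2 = (0.6451, -0.2734, 0.6889, 0.1859)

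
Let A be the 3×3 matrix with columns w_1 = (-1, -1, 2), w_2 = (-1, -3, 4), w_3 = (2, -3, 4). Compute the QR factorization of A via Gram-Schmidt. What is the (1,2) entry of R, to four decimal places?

w_1 = (-1, -1, 2); ‖w_1‖ = 2.4495, so q_1 = (-0.4082, -0.4082, 0.8165).
r_{12} = q_1·w_2 = 4.8990.

r_{12} = 4.8990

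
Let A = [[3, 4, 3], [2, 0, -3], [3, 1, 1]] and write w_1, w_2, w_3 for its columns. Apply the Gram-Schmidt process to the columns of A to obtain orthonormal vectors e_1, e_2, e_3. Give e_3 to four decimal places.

e_3 = (-0.1638, -0.7373, 0.6554)

w_1 = (3, 2, 3); ‖w_1‖ = 4.6904, so e_1 = (0.6396, 0.4264, 0.6396).
e_1·w_2 = 0.6396·4 + 0.4264·0 + 0.6396·1 = 3.1980.
u_2 = w_2 − 3.1980·e_1 = (1.9545, -1.3636, -1.0455).
‖u_2‖ = 2.6024, so e_2 = (0.7510, -0.5240, -0.4017).
e_1·w_3 = 0.6396·3 + 0.4264·(-3) + 0.6396·1 = 1.2792; e_2·w_3 = 0.7510·3 + (-0.5240)·(-3) + (-0.4017)·1 = 3.4234.
u_3 = w_3 − 1.2792·e_1 − 3.4234·e_2 = (-0.3893, -1.7517, 1.5570).
‖u_3‖ = 2.3758, so e_3 = (-0.1638, -0.7373, 0.6554).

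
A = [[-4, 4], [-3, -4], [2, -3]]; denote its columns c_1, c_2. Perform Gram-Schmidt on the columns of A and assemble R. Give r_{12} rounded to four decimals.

r_{12} = -1.8570

c_1 = (-4, -3, 2); ‖c_1‖ = 5.3852, so e_1 = (-0.7428, -0.5571, 0.3714).
r_{12} = e_1·c_2 = -1.8570.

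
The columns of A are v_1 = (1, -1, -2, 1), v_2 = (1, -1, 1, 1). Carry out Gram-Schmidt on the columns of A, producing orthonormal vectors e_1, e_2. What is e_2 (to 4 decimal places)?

e_2 = (0.4364, -0.4364, 0.6547, 0.4364)

v_1 = (1, -1, -2, 1); ‖v_1‖ = 2.6458, so e_1 = (0.3780, -0.3780, -0.7559, 0.3780).
e_1·v_2 = 0.3780·1 + (-0.3780)·(-1) + (-0.7559)·1 + 0.3780·1 = 0.3780.
u_2 = v_2 − 0.3780·e_1 = (0.8571, -0.8571, 1.2857, 0.8571).
‖u_2‖ = 1.9640, so e_2 = (0.4364, -0.4364, 0.6547, 0.4364).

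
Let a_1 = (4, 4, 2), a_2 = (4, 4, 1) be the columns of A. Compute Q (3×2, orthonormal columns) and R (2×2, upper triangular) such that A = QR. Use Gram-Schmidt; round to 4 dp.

a_1 = (4, 4, 2); ‖a_1‖ = 6.0000, so q_1 = (0.6667, 0.6667, 0.3333).
q_1·a_2 = 0.6667·4 + 0.6667·4 + 0.3333·1 = 5.6667.
u_2 = a_2 − 5.6667·q_1 = (0.2222, 0.2222, -0.8889).
‖u_2‖ = 0.9428, so q_2 = (0.2357, 0.2357, -0.9428).

Q = [[0.6667, 0.2357], [0.6667, 0.2357], [0.3333, -0.9428]], R = [[6.0000, 5.6667], [0.0000, 0.9428]]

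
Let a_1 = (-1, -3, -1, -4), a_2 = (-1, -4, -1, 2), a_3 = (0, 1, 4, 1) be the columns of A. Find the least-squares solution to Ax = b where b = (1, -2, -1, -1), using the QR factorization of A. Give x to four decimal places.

a_1 = (-1, -3, -1, -4); ‖a_1‖ = 5.1962, so q_1 = (-0.1925, -0.5774, -0.1925, -0.7698).
q_1·a_2 = (-0.1925)·(-1) + (-0.5774)·(-4) + (-0.1925)·(-1) + (-0.7698)·2 = 1.1547.
u_2 = a_2 − 1.1547·q_1 = (-0.7778, -3.3333, -0.7778, 2.8889).
‖u_2‖ = 4.5461, so q_2 = (-0.1711, -0.7332, -0.1711, 0.6355).
q_1·a_3 = (-0.1925)·0 + (-0.5774)·1 + (-0.1925)·4 + (-0.7698)·1 = -2.1170; q_2·a_3 = (-0.1711)·0 + (-0.7332)·1 + (-0.1711)·4 + 0.6355·1 = -0.7821.
u_3 = a_3 + 2.1170·q_1 + 0.7821·q_2 = (-0.5412, -0.7957, 3.4588, -0.1326).
‖u_3‖ = 3.5926, so q_3 = (-0.1506, -0.2215, 0.9628, -0.0369).
Qᵀb = (1.9245, 0.8310, -0.6335).
Back-substitute: x_3 = -0.6335/3.5926 = -0.1763.
x_2 = (0.8310 + 0.7821·(-0.1763))/4.5461 = 0.1525.
x_1 = (1.9245 − 1.1547·0.1525 + 2.1170·(-0.1763))/5.1962 = 0.2646.

x = (0.2646, 0.1525, -0.1763)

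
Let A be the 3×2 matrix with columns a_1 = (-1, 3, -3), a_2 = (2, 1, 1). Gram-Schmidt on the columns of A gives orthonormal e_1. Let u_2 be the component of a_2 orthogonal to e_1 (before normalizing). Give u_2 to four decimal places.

a_1 = (-1, 3, -3); ‖a_1‖ = 4.3589, so e_1 = (-0.2294, 0.6882, -0.6882).
e_1·a_2 = (-0.2294)·2 + 0.6882·1 + (-0.6882)·1 = -0.4588.
u_2 = a_2 + 0.4588·e_1 = (1.8947, 1.3158, 0.6842).

u_2 = (1.8947, 1.3158, 0.6842)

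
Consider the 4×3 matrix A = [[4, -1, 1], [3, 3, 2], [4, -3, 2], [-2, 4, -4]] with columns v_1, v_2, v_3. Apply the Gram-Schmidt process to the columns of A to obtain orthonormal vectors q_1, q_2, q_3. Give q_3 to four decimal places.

v_1 = (4, 3, 4, -2); ‖v_1‖ = 6.7082, so q_1 = (0.5963, 0.4472, 0.5963, -0.2981).
q_1·v_2 = 0.5963·(-1) + 0.4472·3 + 0.5963·(-3) + (-0.2981)·4 = -2.2361.
u_2 = v_2 + 2.2361·q_1 = (0.3333, 4.0000, -1.6667, 3.3333).
‖u_2‖ = 5.4772, so q_2 = (0.0609, 0.7303, -0.3043, 0.6086).
q_1·v_3 = 0.5963·1 + 0.4472·2 + 0.5963·2 + (-0.2981)·(-4) = 3.8759; q_2·v_3 = 0.0609·1 + 0.7303·2 + (-0.3043)·2 + 0.6086·(-4) = -1.5215.
u_3 = v_3 − 3.8759·q_1 + 1.5215·q_2 = (-1.2185, 1.3778, -0.7741, -1.9185).
‖u_3‖ = 2.7682, so q_3 = (-0.4402, 0.4977, -0.2796, -0.6931).

q_3 = (-0.4402, 0.4977, -0.2796, -0.6931)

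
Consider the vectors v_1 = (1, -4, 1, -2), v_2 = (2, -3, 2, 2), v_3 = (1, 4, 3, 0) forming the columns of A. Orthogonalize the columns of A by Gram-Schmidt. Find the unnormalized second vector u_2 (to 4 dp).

v_1 = (1, -4, 1, -2); ‖v_1‖ = 4.6904, so e_1 = (0.2132, -0.8528, 0.2132, -0.4264).
e_1·v_2 = 0.2132·2 + (-0.8528)·(-3) + 0.2132·2 + (-0.4264)·2 = 2.5584.
u_2 = v_2 − 2.5584·e_1 = (1.4545, -0.8182, 1.4545, 3.0909).

u_2 = (1.4545, -0.8182, 1.4545, 3.0909)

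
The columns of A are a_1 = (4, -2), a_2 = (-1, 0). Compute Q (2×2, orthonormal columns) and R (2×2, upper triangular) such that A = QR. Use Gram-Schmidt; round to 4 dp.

a_1 = (4, -2); ‖a_1‖ = 4.4721, so e_1 = (0.8944, -0.4472).
e_1·a_2 = 0.8944·(-1) + (-0.4472)·0 = -0.8944.
u_2 = a_2 + 0.8944·e_1 = (-0.2000, -0.4000).
‖u_2‖ = 0.4472, so e_2 = (-0.4472, -0.8944).

Q = [[0.8944, -0.4472], [-0.4472, -0.8944]], R = [[4.4721, -0.8944], [0.0000, 0.4472]]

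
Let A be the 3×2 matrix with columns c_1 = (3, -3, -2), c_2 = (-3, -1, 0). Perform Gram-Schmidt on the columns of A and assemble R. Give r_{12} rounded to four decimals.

e_1 = c_1/‖c_1‖ = (3, -3, -2)/4.6904 = (0.6396, -0.6396, -0.4264).
r_{12} = e_1·c_2 = -1.2792.

r_{12} = -1.2792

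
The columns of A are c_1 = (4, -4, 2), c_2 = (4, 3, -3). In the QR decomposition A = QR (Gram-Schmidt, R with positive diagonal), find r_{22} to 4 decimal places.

c_1 = (4, -4, 2); ‖c_1‖ = 6.0000, so q_1 = (0.6667, -0.6667, 0.3333).
q_1·c_2 = 0.6667·4 + (-0.6667)·3 + 0.3333·(-3) = -0.3333.
u_2 = c_2 + 0.3333·q_1 = (4.2222, 2.7778, -2.8889).
r_{22} = ‖u_2‖ = 5.8214.

r_{22} = 5.8214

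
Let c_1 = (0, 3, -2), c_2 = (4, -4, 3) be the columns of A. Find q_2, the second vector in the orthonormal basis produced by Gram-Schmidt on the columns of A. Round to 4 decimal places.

q_2 = (0.9976, 0.0384, 0.0576)

c_1 = (0, 3, -2); ‖c_1‖ = 3.6056, so q_1 = (0.0000, 0.8321, -0.5547).
q_1·c_2 = 0.0000·4 + 0.8321·(-4) + (-0.5547)·3 = -4.9923.
u_2 = c_2 + 4.9923·q_1 = (4.0000, 0.1538, 0.2308).
‖u_2‖ = 4.0096, so q_2 = (0.9976, 0.0384, 0.0576).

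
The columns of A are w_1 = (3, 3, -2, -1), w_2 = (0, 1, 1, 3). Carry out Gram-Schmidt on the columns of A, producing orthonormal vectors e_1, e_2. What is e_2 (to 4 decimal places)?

e_2 = (0.0793, 0.3832, 0.2511, 0.8853)

e_1 = w_1/‖w_1‖ = (3, 3, -2, -1)/4.7958 = (0.6255, 0.6255, -0.4170, -0.2085).
r_{12} = e_1·w_2 = -0.4170.
u_2 = w_2 + 0.4170·e_1 = (0.2609, 1.2609, 0.8261, 2.9130).
‖u_2‖ = 3.2903, so e_2 = (0.0793, 0.3832, 0.2511, 0.8853).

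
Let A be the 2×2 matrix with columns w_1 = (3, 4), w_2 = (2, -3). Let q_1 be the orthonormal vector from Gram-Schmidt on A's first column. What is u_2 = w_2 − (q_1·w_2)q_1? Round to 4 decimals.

u_2 = (2.7200, -2.0400)

w_1 = (3, 4); ‖w_1‖ = 5.0000, so q_1 = (0.6000, 0.8000).
q_1·w_2 = 0.6000·2 + 0.8000·(-3) = -1.2000.
u_2 = w_2 + 1.2000·q_1 = (2.7200, -2.0400).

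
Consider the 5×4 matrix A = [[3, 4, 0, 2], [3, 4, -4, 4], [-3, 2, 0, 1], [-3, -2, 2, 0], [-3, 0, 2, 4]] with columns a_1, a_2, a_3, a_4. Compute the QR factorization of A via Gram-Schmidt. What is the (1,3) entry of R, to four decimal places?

a_1 = (3, 3, -3, -3, -3); ‖a_1‖ = 6.7082, so q_1 = (0.4472, 0.4472, -0.4472, -0.4472, -0.4472).
r_{13} = q_1·a_3 = -3.5777.

r_{13} = -3.5777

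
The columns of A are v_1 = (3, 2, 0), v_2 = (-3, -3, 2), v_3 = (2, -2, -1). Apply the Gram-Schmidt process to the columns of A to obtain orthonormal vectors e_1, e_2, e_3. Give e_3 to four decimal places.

e_3 = (0.5121, -0.7682, -0.3841)

e_1 = v_1/‖v_1‖ = (3, 2, 0)/3.6056 = (0.8321, 0.5547, 0.0000).
r_{12} = e_1·v_2 = -4.1603.
u_2 = v_2 + 4.1603·e_1 = (0.4615, -0.6923, 2.0000).
‖u_2‖ = 2.1662, so e_2 = (0.2131, -0.3196, 0.9233).
r_{13} = e_1·v_3 = 0.5547; r_{23} = e_2·v_3 = 0.1420.
u_3 = v_3 − 0.5547·e_1 − 0.1420·e_2 = (1.5082, -2.2623, -1.1311).
‖u_3‖ = 2.9448, so e_3 = (0.5121, -0.7682, -0.3841).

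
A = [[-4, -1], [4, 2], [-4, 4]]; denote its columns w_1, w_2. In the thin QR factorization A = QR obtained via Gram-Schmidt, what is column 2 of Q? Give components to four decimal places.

e_2 = (-0.2933, 0.5133, 0.8066)

e_1 = w_1/‖w_1‖ = (-4, 4, -4)/6.9282 = (-0.5774, 0.5774, -0.5774).
r_{12} = e_1·w_2 = -0.5774.
u_2 = w_2 + 0.5774·e_1 = (-1.3333, 2.3333, 3.6667).
‖u_2‖ = 4.5461, so e_2 = (-0.2933, 0.5133, 0.8066).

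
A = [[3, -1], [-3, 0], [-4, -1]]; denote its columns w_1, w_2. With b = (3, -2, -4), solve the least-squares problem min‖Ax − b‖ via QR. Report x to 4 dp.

w_1 = (3, -3, -4); ‖w_1‖ = 5.8310, so e_1 = (0.5145, -0.5145, -0.6860).
e_1·w_2 = 0.5145·(-1) + (-0.5145)·0 + (-0.6860)·(-1) = 0.1715.
u_2 = w_2 − 0.1715·e_1 = (-1.0882, 0.0882, -0.8824).
‖u_2‖ = 1.4038, so e_2 = (-0.7752, 0.0629, -0.6286).
Qᵀb = (5.3165, 0.0629).
Back-substitute: x_2 = 0.0629/1.4038 = 0.0448.
x_1 = (5.3165 − 0.1715·0.0448)/5.8310 = 0.9104.

x = (0.9104, 0.0448)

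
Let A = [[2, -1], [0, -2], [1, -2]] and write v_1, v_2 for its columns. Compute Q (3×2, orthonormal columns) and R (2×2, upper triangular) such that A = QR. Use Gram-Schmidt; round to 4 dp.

Q = [[0.8944, 0.2491], [0.0000, -0.8305], [0.4472, -0.4983]], R = [[2.2361, -1.7889], [0.0000, 2.4083]]

v_1 = (2, 0, 1); ‖v_1‖ = 2.2361, so e_1 = (0.8944, 0.0000, 0.4472).
e_1·v_2 = 0.8944·(-1) + 0.0000·(-2) + 0.4472·(-2) = -1.7889.
u_2 = v_2 + 1.7889·e_1 = (0.6000, -2.0000, -1.2000).
‖u_2‖ = 2.4083, so e_2 = (0.2491, -0.8305, -0.4983).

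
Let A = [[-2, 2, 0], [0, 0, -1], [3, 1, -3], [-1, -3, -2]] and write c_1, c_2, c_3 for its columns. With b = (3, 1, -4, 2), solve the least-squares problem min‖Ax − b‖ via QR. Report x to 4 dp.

q_1 = c_1/‖c_1‖ = (-2, 0, 3, -1)/3.7417 = (-0.5345, 0.0000, 0.8018, -0.2673).
r_{12} = q_1·c_2 = 0.5345.
u_2 = c_2 − 0.5345·q_1 = (2.2857, 0.0000, 0.5714, -2.8571).
‖u_2‖ = 3.7033, so q_2 = (0.6172, 0.0000, 0.1543, -0.7715).
r_{13} = q_1·c_3 = -1.8708; r_{23} = q_2·c_3 = 1.0801.
u_3 = c_3 + 1.8708·q_1 − 1.0801·q_2 = (-1.6667, -1.0000, -1.6667, -1.6667).
‖u_3‖ = 3.0551, so q_3 = (-0.5455, -0.3273, -0.5455, -0.5455).
Qᵀb = (-5.3452, -0.3086, -0.8729).
Back-substitute: x_3 = -0.8729/3.0551 = -0.2857.
x_2 = (-0.3086 − 1.0801·(-0.2857))/3.7033 = 0.0000.
x_1 = (-5.3452 − 0.5345·0.0000 + 1.8708·(-0.2857))/3.7417 = -1.5714.

x = (-1.5714, 0.0000, -0.2857)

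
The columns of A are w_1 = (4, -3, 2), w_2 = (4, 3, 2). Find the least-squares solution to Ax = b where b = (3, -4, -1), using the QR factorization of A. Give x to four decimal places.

w_1 = (4, -3, 2); ‖w_1‖ = 5.3852, so e_1 = (0.7428, -0.5571, 0.3714).
e_1·w_2 = 0.7428·4 + (-0.5571)·3 + 0.3714·2 = 2.0426.
u_2 = w_2 − 2.0426·e_1 = (2.4828, 4.1379, 1.2414).
‖u_2‖ = 4.9827, so e_2 = (0.4983, 0.8305, 0.2491).
Qᵀb = (4.0853, -2.0761).
Back-substitute: x_2 = -2.0761/4.9827 = -0.4167.
x_1 = (4.0853 − 2.0426·(-0.4167))/5.3852 = 0.9167.

x = (0.9167, -0.4167)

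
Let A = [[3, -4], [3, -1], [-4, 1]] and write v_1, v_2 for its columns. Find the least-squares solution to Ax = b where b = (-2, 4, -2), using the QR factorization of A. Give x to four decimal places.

v_1 = (3, 3, -4); ‖v_1‖ = 5.8310, so q_1 = (0.5145, 0.5145, -0.6860).
q_1·v_2 = 0.5145·(-4) + 0.5145·(-1) + (-0.6860)·1 = -3.2585.
u_2 = v_2 + 3.2585·q_1 = (-2.3235, 0.6765, -1.2353).
‖u_2‖ = 2.7170, so q_2 = (-0.8552, 0.2490, -0.4546).
Qᵀb = (2.4010, 3.6155).
Back-substitute: x_2 = 3.6155/2.7170 = 1.3307.
x_1 = (2.4010 + 3.2585·1.3307)/5.8310 = 1.1554.

x = (1.1554, 1.3307)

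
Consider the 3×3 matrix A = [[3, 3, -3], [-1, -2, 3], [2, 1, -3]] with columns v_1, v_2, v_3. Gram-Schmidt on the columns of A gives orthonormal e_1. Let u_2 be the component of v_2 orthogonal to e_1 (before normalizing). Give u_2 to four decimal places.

e_1 = v_1/‖v_1‖ = (3, -1, 2)/3.7417 = (0.8018, -0.2673, 0.5345).
r_{12} = e_1·v_2 = 3.4744.
u_2 = v_2 − 3.4744·e_1 = (0.2143, -1.0714, -0.8571).

u_2 = (0.2143, -1.0714, -0.8571)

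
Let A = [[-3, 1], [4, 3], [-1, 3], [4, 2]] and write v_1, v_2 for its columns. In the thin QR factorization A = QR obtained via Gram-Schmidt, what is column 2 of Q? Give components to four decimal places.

q_2 = (0.4671, 0.3892, 0.7785, 0.1557)

v_1 = (-3, 4, -1, 4); ‖v_1‖ = 6.4807, so q_1 = (-0.4629, 0.6172, -0.1543, 0.6172).
q_1·v_2 = (-0.4629)·1 + 0.6172·3 + (-0.1543)·3 + 0.6172·2 = 2.1602.
u_2 = v_2 − 2.1602·q_1 = (2.0000, 1.6667, 3.3333, 0.6667).
‖u_2‖ = 4.2817, so q_2 = (0.4671, 0.3892, 0.7785, 0.1557).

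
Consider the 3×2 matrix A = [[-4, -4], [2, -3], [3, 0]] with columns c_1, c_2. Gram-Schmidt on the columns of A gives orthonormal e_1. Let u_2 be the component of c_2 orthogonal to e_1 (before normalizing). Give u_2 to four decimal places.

u_2 = (-2.6207, -3.6897, -1.0345)

e_1 = c_1/‖c_1‖ = (-4, 2, 3)/5.3852 = (-0.7428, 0.3714, 0.5571).
r_{12} = e_1·c_2 = 1.8570.
u_2 = c_2 − 1.8570·e_1 = (-2.6207, -3.6897, -1.0345).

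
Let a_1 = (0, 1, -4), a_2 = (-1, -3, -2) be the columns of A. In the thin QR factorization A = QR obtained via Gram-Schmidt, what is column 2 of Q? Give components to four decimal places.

e_1 = a_1/‖a_1‖ = (0, 1, -4)/4.1231 = (0.0000, 0.2425, -0.9701).
r_{12} = e_1·a_2 = 1.2127.
u_2 = a_2 − 1.2127·e_1 = (-1.0000, -3.2941, -0.8235).
‖u_2‖ = 3.5397, so e_2 = (-0.2825, -0.9306, -0.2327).

e_2 = (-0.2825, -0.9306, -0.2327)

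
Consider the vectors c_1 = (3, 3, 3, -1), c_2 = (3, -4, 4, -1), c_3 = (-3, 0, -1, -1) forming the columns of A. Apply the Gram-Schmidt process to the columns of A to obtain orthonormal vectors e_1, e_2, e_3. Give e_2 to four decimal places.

e_2 = (0.3111, -0.8181, 0.4724, -0.1037)

c_1 = (3, 3, 3, -1); ‖c_1‖ = 5.2915, so e_1 = (0.5669, 0.5669, 0.5669, -0.1890).
e_1·c_2 = 0.5669·3 + 0.5669·(-4) + 0.5669·4 + (-0.1890)·(-1) = 1.8898.
u_2 = c_2 − 1.8898·e_1 = (1.9286, -5.0714, 2.9286, -0.6429).
‖u_2‖ = 6.1991, so e_2 = (0.3111, -0.8181, 0.4724, -0.1037).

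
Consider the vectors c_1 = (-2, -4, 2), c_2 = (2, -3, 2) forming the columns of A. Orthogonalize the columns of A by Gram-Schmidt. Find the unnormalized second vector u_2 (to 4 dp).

c_1 = (-2, -4, 2); ‖c_1‖ = 4.8990, so q_1 = (-0.4082, -0.8165, 0.4082).
q_1·c_2 = (-0.4082)·2 + (-0.8165)·(-3) + 0.4082·2 = 2.4495.
u_2 = c_2 − 2.4495·q_1 = (3.0000, -1.0000, 1.0000).

u_2 = (3.0000, -1.0000, 1.0000)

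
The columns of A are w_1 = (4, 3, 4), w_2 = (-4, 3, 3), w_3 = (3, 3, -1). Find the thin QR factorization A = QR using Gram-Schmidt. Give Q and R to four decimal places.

w_1 = (4, 3, 4); ‖w_1‖ = 6.4031, so e_1 = (0.6247, 0.4685, 0.6247).
e_1·w_2 = 0.6247·(-4) + 0.4685·3 + 0.6247·3 = 0.7809.
u_2 = w_2 − 0.7809·e_1 = (-4.4878, 2.6341, 2.5122).
‖u_2‖ = 5.7784, so e_2 = (-0.7766, 0.4559, 0.4348).
e_1·w_3 = 0.6247·3 + 0.4685·3 + 0.6247·(-1) = 2.6550; e_2·w_3 = (-0.7766)·3 + 0.4559·3 + 0.4348·(-1) = -1.3971.
u_3 = w_3 − 2.6550·e_1 + 1.3971·e_2 = (0.2564, 2.3930, -2.0511).
‖u_3‖ = 3.1622, so e_3 = (0.0811, 0.7568, -0.6486).

Q = [[0.6247, -0.7766, 0.0811], [0.4685, 0.4559, 0.7568], [0.6247, 0.4348, -0.6486]], R = [[6.4031, 0.7809, 2.6550], [0.0000, 5.7784, -1.3971], [0.0000, 0.0000, 3.1622]]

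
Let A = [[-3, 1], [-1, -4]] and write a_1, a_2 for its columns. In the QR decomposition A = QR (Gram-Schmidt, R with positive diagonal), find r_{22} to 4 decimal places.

r_{22} = 4.1110

a_1 = (-3, -1); ‖a_1‖ = 3.1623, so e_1 = (-0.9487, -0.3162).
e_1·a_2 = (-0.9487)·1 + (-0.3162)·(-4) = 0.3162.
u_2 = a_2 − 0.3162·e_1 = (1.3000, -3.9000).
r_{22} = ‖u_2‖ = 4.1110.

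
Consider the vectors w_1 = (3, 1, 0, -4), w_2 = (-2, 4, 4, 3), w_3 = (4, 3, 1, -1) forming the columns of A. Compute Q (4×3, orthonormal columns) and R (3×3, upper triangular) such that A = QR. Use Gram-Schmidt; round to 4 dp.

Q = [[0.5883, -0.0628, 0.7465], [0.1961, 0.7415, 0.1612], [0.0000, 0.6535, -0.2380], [-0.7845, 0.1382, 0.6001]], R = [[5.0990, -2.7456, 3.7262], [0.0000, 6.1206, 2.4885], [0.0000, 0.0000, 2.6312]]

w_1 = (3, 1, 0, -4); ‖w_1‖ = 5.0990, so q_1 = (0.5883, 0.1961, 0.0000, -0.7845).
q_1·w_2 = 0.5883·(-2) + 0.1961·4 + 0.0000·4 + (-0.7845)·3 = -2.7456.
u_2 = w_2 + 2.7456·q_1 = (-0.3846, 4.5385, 4.0000, 0.8462).
‖u_2‖ = 6.1206, so q_2 = (-0.0628, 0.7415, 0.6535, 0.1382).
q_1·w_3 = 0.5883·4 + 0.1961·3 + 0.0000·1 + (-0.7845)·(-1) = 3.7262; q_2·w_3 = (-0.0628)·4 + 0.7415·3 + 0.6535·1 + 0.1382·(-1) = 2.4885.
u_3 = w_3 − 3.7262·q_1 − 2.4885·q_2 = (1.9641, 0.4240, -0.6263, 1.5791).
‖u_3‖ = 2.6312, so q_3 = (0.7465, 0.1612, -0.2380, 0.6001).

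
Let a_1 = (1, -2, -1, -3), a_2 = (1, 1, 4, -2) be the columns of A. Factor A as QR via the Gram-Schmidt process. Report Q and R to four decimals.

e_1 = a_1/‖a_1‖ = (1, -2, -1, -3)/3.8730 = (0.2582, -0.5164, -0.2582, -0.7746).
r_{12} = e_1·a_2 = 0.2582.
u_2 = a_2 − 0.2582·e_1 = (0.9333, 1.1333, 4.0667, -1.8000).
‖u_2‖ = 4.6833, so e_2 = (0.1993, 0.2420, 0.8683, -0.3843).

Q = [[0.2582, 0.1993], [-0.5164, 0.2420], [-0.2582, 0.8683], [-0.7746, -0.3843]], R = [[3.8730, 0.2582], [0.0000, 4.6833]]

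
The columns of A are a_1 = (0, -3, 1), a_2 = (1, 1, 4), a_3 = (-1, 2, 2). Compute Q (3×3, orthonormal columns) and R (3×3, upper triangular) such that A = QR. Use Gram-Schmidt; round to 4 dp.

Q = [[0.0000, 0.2364, -0.9717], [-0.9487, 0.3073, 0.0747], [0.3162, 0.9218, 0.2242]], R = [[3.1623, 0.3162, -1.2649], [0.0000, 4.2308, 2.2218], [0.0000, 0.0000, 1.5696]]

a_1 = (0, -3, 1); ‖a_1‖ = 3.1623, so q_1 = (0.0000, -0.9487, 0.3162).
q_1·a_2 = 0.0000·1 + (-0.9487)·1 + 0.3162·4 = 0.3162.
u_2 = a_2 − 0.3162·q_1 = (1.0000, 1.3000, 3.9000).
‖u_2‖ = 4.2308, so q_2 = (0.2364, 0.3073, 0.9218).
q_1·a_3 = 0.0000·(-1) + (-0.9487)·2 + 0.3162·2 = -1.2649; q_2·a_3 = 0.2364·(-1) + 0.3073·2 + 0.9218·2 = 2.2218.
u_3 = a_3 + 1.2649·q_1 − 2.2218·q_2 = (-1.5251, 0.1173, 0.3520).
‖u_3‖ = 1.5696, so q_3 = (-0.9717, 0.0747, 0.2242).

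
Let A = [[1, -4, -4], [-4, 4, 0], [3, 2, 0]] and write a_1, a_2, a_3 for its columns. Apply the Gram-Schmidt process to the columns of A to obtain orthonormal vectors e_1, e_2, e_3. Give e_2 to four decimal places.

a_1 = (1, -4, 3); ‖a_1‖ = 5.0990, so e_1 = (0.1961, -0.7845, 0.5883).
e_1·a_2 = 0.1961·(-4) + (-0.7845)·4 + 0.5883·2 = -2.7456.
u_2 = a_2 + 2.7456·e_1 = (-3.4615, 1.8462, 3.6154).
‖u_2‖ = 5.3349, so e_2 = (-0.6488, 0.3460, 0.6777).

e_2 = (-0.6488, 0.3460, 0.6777)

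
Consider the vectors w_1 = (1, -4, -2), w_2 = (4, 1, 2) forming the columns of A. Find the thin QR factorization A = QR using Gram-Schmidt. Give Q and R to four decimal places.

w_1 = (1, -4, -2); ‖w_1‖ = 4.5826, so q_1 = (0.2182, -0.8729, -0.4364).
q_1·w_2 = 0.2182·4 + (-0.8729)·1 + (-0.4364)·2 = -0.8729.
u_2 = w_2 + 0.8729·q_1 = (4.1905, 0.2381, 1.6190).
‖u_2‖ = 4.4987, so q_2 = (0.9315, 0.0529, 0.3599).

Q = [[0.2182, 0.9315], [-0.8729, 0.0529], [-0.4364, 0.3599]], R = [[4.5826, -0.8729], [0.0000, 4.4987]]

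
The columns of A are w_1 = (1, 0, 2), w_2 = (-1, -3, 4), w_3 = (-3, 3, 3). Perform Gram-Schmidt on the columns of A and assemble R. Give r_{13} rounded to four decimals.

w_1 = (1, 0, 2); ‖w_1‖ = 2.2361, so q_1 = (0.4472, 0.0000, 0.8944).
r_{13} = q_1·w_3 = 1.3416.

r_{13} = 1.3416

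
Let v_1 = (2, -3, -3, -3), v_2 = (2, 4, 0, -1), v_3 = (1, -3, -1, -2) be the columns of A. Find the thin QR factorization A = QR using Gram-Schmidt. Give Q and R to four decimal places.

e_1 = v_1/‖v_1‖ = (2, -3, -3, -3)/5.5678 = (0.3592, -0.5388, -0.5388, -0.5388).
r_{12} = e_1·v_2 = -0.8980.
u_2 = v_2 + 0.8980·e_1 = (2.3226, 3.5161, -0.4839, -1.4839).
‖u_2‖ = 4.4937, so e_2 = (0.5168, 0.7825, -0.1077, -0.3302).
r_{13} = e_1·v_3 = 3.5921; r_{23} = e_2·v_3 = -1.0624.
u_3 = v_3 − 3.5921·e_1 + 1.0624·e_2 = (0.2588, -0.2332, 0.8211, -0.4153).
‖u_3‖ = 0.9839, so e_3 = (0.2630, -0.2370, 0.8345, -0.4221).

Q = [[0.3592, 0.5168, 0.2630], [-0.5388, 0.7825, -0.2370], [-0.5388, -0.1077, 0.8345], [-0.5388, -0.3302, -0.4221]], R = [[5.5678, -0.8980, 3.5921], [0.0000, 4.4937, -1.0624], [0.0000, 0.0000, 0.9839]]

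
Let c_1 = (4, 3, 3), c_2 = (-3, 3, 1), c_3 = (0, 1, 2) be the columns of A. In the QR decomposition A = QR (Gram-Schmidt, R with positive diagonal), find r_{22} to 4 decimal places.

c_1 = (4, 3, 3); ‖c_1‖ = 5.8310, so q_1 = (0.6860, 0.5145, 0.5145).
q_1·c_2 = 0.6860·(-3) + 0.5145·3 + 0.5145·1 = 0.0000.
u_2 = c_2 + 0.0000·q_1 = (-3.0000, 3.0000, 1.0000).
r_{22} = ‖u_2‖ = 4.3589.

r_{22} = 4.3589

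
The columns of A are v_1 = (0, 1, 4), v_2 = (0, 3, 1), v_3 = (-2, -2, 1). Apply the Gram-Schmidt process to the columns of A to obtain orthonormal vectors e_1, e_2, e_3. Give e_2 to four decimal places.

e_2 = (0.0000, 0.9701, -0.2425)

v_1 = (0, 1, 4); ‖v_1‖ = 4.1231, so e_1 = (0.0000, 0.2425, 0.9701).
e_1·v_2 = 0.0000·0 + 0.2425·3 + 0.9701·1 = 1.6977.
u_2 = v_2 − 1.6977·e_1 = (0.0000, 2.5882, -0.6471).
‖u_2‖ = 2.6679, so e_2 = (0.0000, 0.9701, -0.2425).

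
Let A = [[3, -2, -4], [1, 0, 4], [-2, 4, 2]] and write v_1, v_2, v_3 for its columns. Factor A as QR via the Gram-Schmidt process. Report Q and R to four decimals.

v_1 = (3, 1, -2); ‖v_1‖ = 3.7417, so q_1 = (0.8018, 0.2673, -0.5345).
q_1·v_2 = 0.8018·(-2) + 0.2673·0 + (-0.5345)·4 = -3.7417.
u_2 = v_2 + 3.7417·q_1 = (1.0000, 1.0000, 2.0000).
‖u_2‖ = 2.4495, so q_2 = (0.4082, 0.4082, 0.8165).
q_1·v_3 = 0.8018·(-4) + 0.2673·4 + (-0.5345)·2 = -3.2071; q_2·v_3 = 0.4082·(-4) + 0.4082·4 + 0.8165·2 = 1.6330.
u_3 = v_3 + 3.2071·q_1 − 1.6330·q_2 = (-2.0952, 4.1905, -1.0476).
‖u_3‖ = 4.8008, so q_3 = (-0.4364, 0.8729, -0.2182).

Q = [[0.8018, 0.4082, -0.4364], [0.2673, 0.4082, 0.8729], [-0.5345, 0.8165, -0.2182]], R = [[3.7417, -3.7417, -3.2071], [0.0000, 2.4495, 1.6330], [0.0000, 0.0000, 4.8008]]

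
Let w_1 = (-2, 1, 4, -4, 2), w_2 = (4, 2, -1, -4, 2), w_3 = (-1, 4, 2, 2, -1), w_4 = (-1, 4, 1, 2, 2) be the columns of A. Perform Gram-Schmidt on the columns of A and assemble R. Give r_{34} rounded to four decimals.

w_1 = (-2, 1, 4, -4, 2); ‖w_1‖ = 6.4031, so q_1 = (-0.3123, 0.1562, 0.6247, -0.6247, 0.3123).
q_1·w_2 = (-0.3123)·4 + 0.1562·2 + 0.6247·(-1) + (-0.6247)·(-4) + 0.3123·2 = 1.5617.
u_2 = w_2 − 1.5617·q_1 = (4.4878, 1.7561, -1.9756, -3.0244, 1.5122).
‖u_2‖ = 6.2097, so q_2 = (0.7227, 0.2828, -0.3181, -0.4870, 0.2435).
q_1·w_3 = (-0.3123)·(-1) + 0.1562·4 + 0.6247·2 + (-0.6247)·2 + 0.3123·(-1) = 0.6247; q_2·w_3 = 0.7227·(-1) + 0.2828·4 + (-0.3181)·2 + (-0.4870)·2 + 0.2435·(-1) = -1.4454.
u_3 = w_3 − 0.6247·q_1 + 1.4454·q_2 = (0.2397, 4.3112, 1.1499, 1.6863, -0.8431).
‖u_3‖ = 4.8498, so q_3 = (0.0494, 0.8889, 0.2371, 0.3477, -0.1738).
r_{34} = q_3·w_4 = 4.0911.

r_{34} = 4.0911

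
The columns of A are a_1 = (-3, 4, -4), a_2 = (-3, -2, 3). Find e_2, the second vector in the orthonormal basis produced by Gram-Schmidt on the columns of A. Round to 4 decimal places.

e_1 = a_1/‖a_1‖ = (-3, 4, -4)/6.4031 = (-0.4685, 0.6247, -0.6247).
r_{12} = e_1·a_2 = -1.7179.
u_2 = a_2 + 1.7179·e_1 = (-3.8049, -0.9268, 1.9268).
‖u_2‖ = 4.3645, so e_2 = (-0.8718, -0.2124, 0.4415).

e_2 = (-0.8718, -0.2124, 0.4415)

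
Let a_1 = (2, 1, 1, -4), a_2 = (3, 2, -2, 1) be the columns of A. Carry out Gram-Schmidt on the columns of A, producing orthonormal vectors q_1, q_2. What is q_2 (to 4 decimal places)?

a_1 = (2, 1, 1, -4); ‖a_1‖ = 4.6904, so q_1 = (0.4264, 0.2132, 0.2132, -0.8528).
q_1·a_2 = 0.4264·3 + 0.2132·2 + 0.2132·(-2) + (-0.8528)·1 = 0.4264.
u_2 = a_2 − 0.4264·q_1 = (2.8182, 1.9091, -2.0909, 1.3636).
‖u_2‖ = 4.2212, so q_2 = (0.6676, 0.4523, -0.4953, 0.3230).

q_2 = (0.6676, 0.4523, -0.4953, 0.3230)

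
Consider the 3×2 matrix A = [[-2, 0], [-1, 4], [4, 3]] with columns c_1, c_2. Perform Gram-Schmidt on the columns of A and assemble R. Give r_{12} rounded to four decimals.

r_{12} = 1.7457

q_1 = c_1/‖c_1‖ = (-2, -1, 4)/4.5826 = (-0.4364, -0.2182, 0.8729).
r_{12} = q_1·c_2 = 1.7457.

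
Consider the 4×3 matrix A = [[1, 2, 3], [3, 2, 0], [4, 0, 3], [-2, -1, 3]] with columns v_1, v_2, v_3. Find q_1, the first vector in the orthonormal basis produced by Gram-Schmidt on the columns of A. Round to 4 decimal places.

v_1 = (1, 3, 4, -2); ‖v_1‖ = 5.4772, so q_1 = (0.1826, 0.5477, 0.7303, -0.3651).

q_1 = (0.1826, 0.5477, 0.7303, -0.3651)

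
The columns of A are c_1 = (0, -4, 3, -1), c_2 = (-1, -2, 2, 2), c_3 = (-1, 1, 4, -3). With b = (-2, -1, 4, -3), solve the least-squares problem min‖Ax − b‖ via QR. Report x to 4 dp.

x = (0.3500, 0.0756, 0.8176)

q_1 = c_1/‖c_1‖ = (0, -4, 3, -1)/5.0990 = (0.0000, -0.7845, 0.5883, -0.1961).
r_{12} = q_1·c_2 = 2.3534.
u_2 = c_2 − 2.3534·q_1 = (-1.0000, -0.1538, 0.6154, 2.4615).
‖u_2‖ = 2.7316, so q_2 = (-0.3661, -0.0563, 0.2253, 0.9011).
r_{13} = q_1·c_3 = 2.1573; r_{23} = q_2·c_3 = -1.4925.
u_3 = c_3 − 2.1573·q_1 + 1.4925·q_2 = (-1.5464, 2.6082, 3.0670, -1.2320).
‖u_3‖ = 4.4854, so q_3 = (-0.3448, 0.5815, 0.6838, -0.2747).
Qᵀb = (3.7262, -1.0138, 3.6671).
Back-substitute: x_3 = 3.6671/4.4854 = 0.8176.
x_2 = (-1.0138 + 1.4925·0.8176)/2.7316 = 0.0756.
x_1 = (3.7262 − 2.3534·0.0756 − 2.1573·0.8176)/5.0990 = 0.3500.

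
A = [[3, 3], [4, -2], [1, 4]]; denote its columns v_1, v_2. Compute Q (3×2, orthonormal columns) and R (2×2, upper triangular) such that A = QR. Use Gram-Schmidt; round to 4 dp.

v_1 = (3, 4, 1); ‖v_1‖ = 5.0990, so e_1 = (0.5883, 0.7845, 0.1961).
e_1·v_2 = 0.5883·3 + 0.7845·(-2) + 0.1961·4 = 0.9806.
u_2 = v_2 − 0.9806·e_1 = (2.4231, -2.7692, 3.8077).
‖u_2‖ = 5.2951, so e_2 = (0.4576, -0.5230, 0.7191).

Q = [[0.5883, 0.4576], [0.7845, -0.5230], [0.1961, 0.7191]], R = [[5.0990, 0.9806], [0.0000, 5.2951]]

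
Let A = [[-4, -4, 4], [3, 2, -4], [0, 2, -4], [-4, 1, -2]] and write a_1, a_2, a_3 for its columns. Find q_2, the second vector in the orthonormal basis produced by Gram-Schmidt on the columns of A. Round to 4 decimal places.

q_1 = a_1/‖a_1‖ = (-4, 3, 0, -4)/6.4031 = (-0.6247, 0.4685, 0.0000, -0.6247).
r_{12} = q_1·a_2 = 2.8111.
u_2 = a_2 − 2.8111·q_1 = (-2.2439, 0.6829, 2.0000, 2.7561).
‖u_2‖ = 4.1349, so q_2 = (-0.5427, 0.1652, 0.4837, 0.6665).

q_2 = (-0.5427, 0.1652, 0.4837, 0.6665)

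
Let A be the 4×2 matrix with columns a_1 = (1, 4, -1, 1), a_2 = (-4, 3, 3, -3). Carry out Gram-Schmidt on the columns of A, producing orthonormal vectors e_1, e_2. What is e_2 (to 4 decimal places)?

a_1 = (1, 4, -1, 1); ‖a_1‖ = 4.3589, so e_1 = (0.2294, 0.9177, -0.2294, 0.2294).
e_1·a_2 = 0.2294·(-4) + 0.9177·3 + (-0.2294)·3 + 0.2294·(-3) = 0.4588.
u_2 = a_2 − 0.4588·e_1 = (-4.1053, 2.5789, 3.1053, -3.1053).
‖u_2‖ = 6.5414, so e_2 = (-0.6276, 0.3943, 0.4747, -0.4747).

e_2 = (-0.6276, 0.3943, 0.4747, -0.4747)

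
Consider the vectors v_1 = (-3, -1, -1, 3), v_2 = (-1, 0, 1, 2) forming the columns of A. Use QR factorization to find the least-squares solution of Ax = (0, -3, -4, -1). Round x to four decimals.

x = (1.2857, -2.7143)

v_1 = (-3, -1, -1, 3); ‖v_1‖ = 4.4721, so e_1 = (-0.6708, -0.2236, -0.2236, 0.6708).
e_1·v_2 = (-0.6708)·(-1) + (-0.2236)·0 + (-0.2236)·1 + 0.6708·2 = 1.7889.
u_2 = v_2 − 1.7889·e_1 = (0.2000, 0.4000, 1.4000, 0.8000).
‖u_2‖ = 1.6733, so e_2 = (0.1195, 0.2390, 0.8367, 0.4781).
Qᵀb = (0.8944, -4.5419).
Back-substitute: x_2 = -4.5419/1.6733 = -2.7143.
x_1 = (0.8944 − 1.7889·(-2.7143))/4.4721 = 1.2857.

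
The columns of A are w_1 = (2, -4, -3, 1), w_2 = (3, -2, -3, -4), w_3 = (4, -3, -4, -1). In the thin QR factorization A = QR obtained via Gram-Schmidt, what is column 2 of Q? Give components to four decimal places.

q_2 = (0.3402, 0.1047, -0.2159, -0.9093)

w_1 = (2, -4, -3, 1); ‖w_1‖ = 5.4772, so q_1 = (0.3651, -0.7303, -0.5477, 0.1826).
q_1·w_2 = 0.3651·3 + (-0.7303)·(-2) + (-0.5477)·(-3) + 0.1826·(-4) = 3.4689.
u_2 = w_2 − 3.4689·q_1 = (1.7333, 0.5333, -1.1000, -4.6333).
‖u_2‖ = 5.0957, so q_2 = (0.3402, 0.1047, -0.2159, -0.9093).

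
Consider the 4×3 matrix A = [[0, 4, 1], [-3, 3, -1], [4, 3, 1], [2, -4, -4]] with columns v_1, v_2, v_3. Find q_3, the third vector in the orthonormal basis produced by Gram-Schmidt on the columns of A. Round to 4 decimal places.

q_3 = (-0.1854, -0.6358, -0.1060, -0.7417)

v_1 = (0, -3, 4, 2); ‖v_1‖ = 5.3852, so q_1 = (0.0000, -0.5571, 0.7428, 0.3714).
q_1·v_2 = 0.0000·4 + (-0.5571)·3 + 0.7428·3 + 0.3714·(-4) = -0.9285.
u_2 = v_2 + 0.9285·q_1 = (4.0000, 2.4828, 3.6897, -3.6552).
‖u_2‖ = 7.0098, so q_2 = (0.5706, 0.3542, 0.5264, -0.5214).
q_1·v_3 = 0.0000·1 + (-0.5571)·(-1) + 0.7428·1 + 0.3714·(-4) = -0.1857; q_2·v_3 = 0.5706·1 + 0.3542·(-1) + 0.5264·1 + (-0.5214)·(-4) = 2.8285.
u_3 = v_3 + 0.1857·q_1 − 2.8285·q_2 = (-0.6140, -2.1053, -0.3509, -2.4561).
‖u_3‖ = 3.3113, so q_3 = (-0.1854, -0.6358, -0.1060, -0.7417).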